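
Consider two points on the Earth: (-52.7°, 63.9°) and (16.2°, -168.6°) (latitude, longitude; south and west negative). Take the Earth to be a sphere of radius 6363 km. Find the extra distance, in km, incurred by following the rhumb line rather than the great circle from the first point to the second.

Great circle: cos σ = sin φ₁ sin φ₂ + cos φ₁ cos φ₂ cos Δλ,  σ = 2.1848 rad → d_gc = 13902.2 km
Rhumb line: Δψ = +1.3728, q = Δφ/Δψ = 0.8760, d_rh = R√(Δφ²+q²Δλ²) = 14574.0 km
Excess = 14574.0 − 13902.2 = 671.8 ≈ 672 km

672 km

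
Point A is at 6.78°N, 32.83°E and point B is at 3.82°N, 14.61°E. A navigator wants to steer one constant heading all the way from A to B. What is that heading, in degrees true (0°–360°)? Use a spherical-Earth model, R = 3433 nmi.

Meridional parts: M(φ₁)=+0.1186, M(φ₂)=+0.0667 → ΔM = -0.0519;  Δλ = -0.3180 rad
tan C = Δλ / ΔM = +6.1284 → C = 260.73°

260.7°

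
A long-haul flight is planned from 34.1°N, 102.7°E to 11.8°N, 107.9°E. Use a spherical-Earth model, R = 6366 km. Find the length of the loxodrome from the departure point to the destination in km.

2533 km

Rhumb course C = atan2(Δλ, Δψ) with Δψ = ln[tan(π/4+φ₂/2)/tan(π/4+φ₁/2)] = -0.4263, Δλ = +0.0908 → C = 167.98°
d = R·|Δφ| / |cos C| = 6366·0.38921 / 0.97808 = 2533 km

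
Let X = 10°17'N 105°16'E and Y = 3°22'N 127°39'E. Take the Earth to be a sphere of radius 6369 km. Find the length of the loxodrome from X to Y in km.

Rhumb course C = atan2(Δλ, Δψ) with Δψ = ln[tan(π/4+φ₂/2)/tan(π/4+φ₁/2)] = -0.1217, Δλ = +0.3907 → C = 107.30°
d = R·|Δφ| / |cos C| = 6369·0.12072 / 0.29733 = 2586 km

2586 km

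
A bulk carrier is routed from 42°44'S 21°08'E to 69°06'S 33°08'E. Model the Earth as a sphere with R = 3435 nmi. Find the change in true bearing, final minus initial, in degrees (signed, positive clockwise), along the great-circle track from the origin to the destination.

-10.2°

At departure: θ₁ = atan2(sin Δλ cos φ₂, cos φ₁ sin φ₂ − sin φ₁ cos φ₂ cos Δλ) = 170.63°
At arrival: θ₂ = atan2(sin Δλ cos φ₁, −cos φ₂ sin φ₁ + sin φ₂ cos φ₁ cos Δλ) = 160.41°
Δθ = θ₂ − θ₁ = -10.2°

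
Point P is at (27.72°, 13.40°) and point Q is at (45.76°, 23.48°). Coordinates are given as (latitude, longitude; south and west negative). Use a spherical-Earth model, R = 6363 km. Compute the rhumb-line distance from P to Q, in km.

2192 km

Rhumb course C = atan2(Δλ, Δψ) with Δψ = ln[tan(π/4+φ₂/2)/tan(π/4+φ₁/2)] = +0.3964, Δλ = +0.1759 → C = 23.93°
d = R·|Δφ| / |cos C| = 6363·0.31486 / 0.91402 = 2192 km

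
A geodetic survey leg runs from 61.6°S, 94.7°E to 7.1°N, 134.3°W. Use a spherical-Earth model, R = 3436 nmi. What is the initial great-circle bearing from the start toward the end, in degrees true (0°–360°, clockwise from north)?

124.5°

θ = atan2( sin Δλ·cos φ₂ ,  cos φ₁ sin φ₂ − sin φ₁ cos φ₂ cos Δλ )
  = atan2(+0.7489, -0.5139) = 124.46°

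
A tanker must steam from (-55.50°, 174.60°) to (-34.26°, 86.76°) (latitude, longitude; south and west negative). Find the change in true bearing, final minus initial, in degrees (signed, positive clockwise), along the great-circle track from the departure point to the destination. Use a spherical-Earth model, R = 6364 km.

At departure: θ₁ = atan2(sin Δλ cos φ₂, cos φ₁ sin φ₂ − sin φ₁ cos φ₂ cos Δλ) = 250.46°
At arrival: θ₂ = atan2(sin Δλ cos φ₁, −cos φ₂ sin φ₁ + sin φ₂ cos φ₁ cos Δλ) = 319.77°
Δθ = θ₂ − θ₁ = +69.3°

+69.3°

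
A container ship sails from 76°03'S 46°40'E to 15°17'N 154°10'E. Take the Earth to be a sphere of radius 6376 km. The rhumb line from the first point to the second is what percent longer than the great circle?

Great circle: σ = 1.9026 rad → d_gc = Rσ = 12131.0 km
Rhumb: Δφ = +1.5941, Δλ = +1.8762, Δψ = +2.3709, q = Δφ/Δψ = 0.6723 → d_rh = R√(Δφ²+q²Δλ²) = 12961.3 km
Excess = (12961.3 − 12131.0) / 12131.0 = 830.3 / 12131.0 = 6.84% ≈ 6.8%

6.8%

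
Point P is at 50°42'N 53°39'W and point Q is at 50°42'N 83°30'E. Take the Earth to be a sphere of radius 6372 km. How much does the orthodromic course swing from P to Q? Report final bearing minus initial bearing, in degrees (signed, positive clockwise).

+126.2°

Initial bearing θ₁ = atan2(sin Δλ cos φ₂, cos φ₁ sin φ₂ − sin φ₁ cos φ₂ cos Δλ) = 26.89°
Final bearing θ₂ = (initial bearing from the destination back to the start) + 180° = 153.11°
Δθ = θ₂ − θ₁ = +126.2°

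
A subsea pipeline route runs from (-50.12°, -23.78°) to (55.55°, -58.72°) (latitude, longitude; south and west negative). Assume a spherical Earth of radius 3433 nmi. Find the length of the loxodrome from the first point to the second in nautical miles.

6573 nmi

Δψ = ln[tan(π/4+φ₂/2)/tan(π/4+φ₁/2)] = +2.1850;  Δφ = +1.8443 rad,  Δλ = -0.6098 rad
q = Δφ/Δψ = 0.8441
d = R·√(Δφ² + q²Δλ²) = 3433·1.91477 = 6573 nmi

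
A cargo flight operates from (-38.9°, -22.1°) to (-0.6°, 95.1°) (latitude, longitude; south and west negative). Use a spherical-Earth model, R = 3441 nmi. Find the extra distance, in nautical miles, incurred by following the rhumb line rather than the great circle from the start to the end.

Great circle: cos σ = sin φ₁ sin φ₂ + cos φ₁ cos φ₂ cos Δλ,  σ = 1.9274 rad → d_gc = 6632.3 nmi
Rhumb line: Δψ = +0.7276, q = Δφ/Δψ = 0.9188, d_rh = R√(Δφ²+q²Δλ²) = 6863.7 nmi
Excess = 6863.7 − 6632.3 = 231.4 ≈ 231 nmi

231 nmi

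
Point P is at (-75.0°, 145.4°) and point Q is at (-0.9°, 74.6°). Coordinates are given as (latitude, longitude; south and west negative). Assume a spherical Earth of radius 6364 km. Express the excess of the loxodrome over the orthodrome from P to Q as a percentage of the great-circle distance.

Great circle: σ = 1.4703 rad → d_gc = Rσ = 9357.3 km
Rhumb: Δφ = +1.2933, Δλ = -1.2357, Δψ = +2.0119, q = Δφ/Δψ = 0.6428 → d_rh = R√(Δφ²+q²Δλ²) = 9659.0 km
Excess = (9659.0 − 9357.3) / 9357.3 = 301.7 / 9357.3 = 3.22% ≈ 3.2%

3.2%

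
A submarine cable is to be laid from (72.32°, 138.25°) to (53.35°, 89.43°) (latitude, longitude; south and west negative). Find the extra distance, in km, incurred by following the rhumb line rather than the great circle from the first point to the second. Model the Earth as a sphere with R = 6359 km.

Great circle: cos σ = sin φ₁ sin φ₂ + cos φ₁ cos φ₂ cos Δλ,  σ = 0.4869 rad → d_gc = 3096.5 km
Rhumb line: Δψ = -0.7559, q = Δφ/Δψ = 0.4380, d_rh = R√(Δφ²+q²Δλ²) = 3172.5 km
Excess = 3172.5 − 3096.5 = 76.0 ≈ 76 km

76 km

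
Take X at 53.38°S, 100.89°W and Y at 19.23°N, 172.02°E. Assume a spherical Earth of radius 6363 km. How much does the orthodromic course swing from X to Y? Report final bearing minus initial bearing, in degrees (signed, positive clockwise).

Initial bearing θ₁ = atan2(sin Δλ cos φ₂, cos φ₁ sin φ₂ − sin φ₁ cos φ₂ cos Δλ) = 283.99°
Final bearing θ₂ = (initial bearing from the destination back to the start) + 180° = 322.19°
Δθ = θ₂ − θ₁ = +38.2°

+38.2°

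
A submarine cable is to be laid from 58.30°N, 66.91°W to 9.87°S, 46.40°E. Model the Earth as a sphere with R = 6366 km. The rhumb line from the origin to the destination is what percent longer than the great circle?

Great circle: σ = 1.9291 rad → d_gc = Rσ = 12280.7 km
Rhumb: Δφ = -1.1898, Δλ = +1.9776, Δψ = -1.4322, q = Δφ/Δψ = 0.8307 → d_rh = R√(Δφ²+q²Δλ²) = 12913.3 km
Excess = (12913.3 − 12280.7) / 12280.7 = 632.6 / 12280.7 = 5.151% ≈ 5.2%

5.2%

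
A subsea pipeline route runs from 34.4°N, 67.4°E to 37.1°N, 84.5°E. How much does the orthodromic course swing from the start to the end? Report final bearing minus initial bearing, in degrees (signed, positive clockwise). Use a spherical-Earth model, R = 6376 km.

At departure: θ₁ = atan2(sin Δλ cos φ₂, cos φ₁ sin φ₂ − sin φ₁ cos φ₂ cos Δλ) = 74.05°
At arrival: θ₂ = atan2(sin Δλ cos φ₁, −cos φ₂ sin φ₁ + sin φ₂ cos φ₁ cos Δλ) = 84.09°
Δθ = θ₂ − θ₁ = +10.0°

+10.0°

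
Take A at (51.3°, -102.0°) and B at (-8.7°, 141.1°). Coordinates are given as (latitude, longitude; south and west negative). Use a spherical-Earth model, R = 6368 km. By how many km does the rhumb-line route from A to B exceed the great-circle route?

556 km

Great circle: cos σ = sin φ₁ sin φ₂ + cos φ₁ cos φ₂ cos Δλ,  σ = 1.9798 rad → d_gc = 12607.2 km
Rhumb line: Δψ = -1.1989, q = Δφ/Δψ = 0.8735, d_rh = R√(Δφ²+q²Δλ²) = 13162.8 km
Excess = 13162.8 − 12607.2 = 555.6 ≈ 556 km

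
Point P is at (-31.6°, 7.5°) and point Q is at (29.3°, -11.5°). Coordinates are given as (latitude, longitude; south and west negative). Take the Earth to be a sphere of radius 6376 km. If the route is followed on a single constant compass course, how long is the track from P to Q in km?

Rhumb course C = atan2(Δλ, Δψ) with Δψ = ln[tan(π/4+φ₂/2)/tan(π/4+φ₁/2)] = +1.1171, Δλ = -0.3316 → C = 343.47°
d = R·|Δφ| / |cos C| = 6376·1.06291 / 0.95865 = 7069 km

7069 km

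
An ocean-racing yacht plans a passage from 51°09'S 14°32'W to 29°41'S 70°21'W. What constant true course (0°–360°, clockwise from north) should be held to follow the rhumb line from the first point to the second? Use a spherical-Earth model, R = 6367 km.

Δψ = ln[tan(π/4+φ₂/2)/tan(π/4+φ₁/2)] = +0.4994
Δλ = -0.9742 rad (taken the short way round)
course = atan2(Δλ, Δψ) = 297.14°

297.1°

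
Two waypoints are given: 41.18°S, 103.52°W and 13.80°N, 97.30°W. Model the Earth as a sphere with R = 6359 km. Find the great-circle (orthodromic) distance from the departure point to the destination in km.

6135 km

Haversine: a = sin²(Δφ/2)+cos φ₁ cos φ₂ sin²(Δλ/2) = 0.21522;  σ = 2·atan2(√a,√(1−a))
σ = 55.280° → d = Rσ = 6359·0.96483 = 6135 km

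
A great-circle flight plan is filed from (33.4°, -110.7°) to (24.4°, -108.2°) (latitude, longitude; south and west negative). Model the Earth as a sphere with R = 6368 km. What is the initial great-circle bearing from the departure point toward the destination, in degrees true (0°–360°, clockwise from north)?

θ = atan2( sin Δλ·cos φ₂ ,  cos φ₁ sin φ₂ − sin φ₁ cos φ₂ cos Δλ )
  = atan2(+0.0397, -0.1560) = 165.71°

165.7°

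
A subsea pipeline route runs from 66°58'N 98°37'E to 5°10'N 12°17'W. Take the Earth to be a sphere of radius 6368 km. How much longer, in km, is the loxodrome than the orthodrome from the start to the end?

850 km

Great circle: cos σ = sin φ₁ sin φ₂ + cos φ₁ cos φ₂ cos Δλ,  σ = 1.6270 rad → d_gc = 10360.5 km
Rhumb line: Δψ = -1.5005, q = Δφ/Δψ = 0.7188, d_rh = R√(Δφ²+q²Δλ²) = 11210.5 km
Excess = 11210.5 − 10360.5 = 850.0 ≈ 850 km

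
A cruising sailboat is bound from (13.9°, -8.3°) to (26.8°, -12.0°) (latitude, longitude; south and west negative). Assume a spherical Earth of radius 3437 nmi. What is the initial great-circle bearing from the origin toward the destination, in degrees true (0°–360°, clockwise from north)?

θ = atan2( sin Δλ·cos φ₂ ,  cos φ₁ sin φ₂ − sin φ₁ cos φ₂ cos Δλ )
  = atan2(-0.0576, +0.2237) = 345.56°

345.6°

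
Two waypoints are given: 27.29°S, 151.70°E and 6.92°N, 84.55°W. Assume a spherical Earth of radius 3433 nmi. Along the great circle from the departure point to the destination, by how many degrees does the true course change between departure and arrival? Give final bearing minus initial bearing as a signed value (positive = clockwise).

-38.2°

At departure: θ₁ = atan2(sin Δλ cos φ₂, cos φ₁ sin φ₂ − sin φ₁ cos φ₂ cos Δλ) = 100.02°
At arrival: θ₂ = atan2(sin Δλ cos φ₁, −cos φ₂ sin φ₁ + sin φ₂ cos φ₁ cos Δλ) = 61.83°
Δθ = θ₂ − θ₁ = -38.2°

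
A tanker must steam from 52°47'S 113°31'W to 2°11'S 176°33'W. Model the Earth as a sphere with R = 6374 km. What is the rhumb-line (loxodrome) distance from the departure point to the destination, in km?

8151 km

Rhumb course C = atan2(Δλ, Δψ) with Δψ = ln[tan(π/4+φ₂/2)/tan(π/4+φ₁/2)] = +1.0505, Δλ = -1.1001 → C = 313.68°
d = R·|Δφ| / |cos C| = 6374·0.88314 / 0.69058 = 8151 km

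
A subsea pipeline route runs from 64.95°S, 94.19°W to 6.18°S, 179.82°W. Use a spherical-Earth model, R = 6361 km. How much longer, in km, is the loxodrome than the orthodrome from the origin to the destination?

392 km

Great circle: cos σ = sin φ₁ sin φ₂ + cos φ₁ cos φ₂ cos Δλ,  σ = 1.4408 rad → d_gc = 9165.1 km
Rhumb line: Δψ = +1.3963, q = Δφ/Δψ = 0.7346, d_rh = R√(Δφ²+q²Δλ²) = 9557.3 km
Excess = 9557.3 − 9165.1 = 392.2 ≈ 392 km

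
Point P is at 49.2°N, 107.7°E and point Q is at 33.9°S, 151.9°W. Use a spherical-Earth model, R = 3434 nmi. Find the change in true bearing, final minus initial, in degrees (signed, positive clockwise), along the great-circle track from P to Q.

+24.1°

At departure: θ₁ = atan2(sin Δλ cos φ₂, cos φ₁ sin φ₂ − sin φ₁ cos φ₂ cos Δλ) = 107.09°
At arrival: θ₂ = atan2(sin Δλ cos φ₁, −cos φ₂ sin φ₁ + sin φ₂ cos φ₁ cos Δλ) = 131.19°
Δθ = θ₂ − θ₁ = +24.1°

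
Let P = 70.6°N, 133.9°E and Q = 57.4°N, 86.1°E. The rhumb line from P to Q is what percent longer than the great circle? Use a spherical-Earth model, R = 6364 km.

2.4%

Great circle: σ = 0.4157 rad → d_gc = Rσ = 2645.6 km
Rhumb: Δφ = -0.2304, Δλ = -0.8343, Δψ = -0.5369, q = Δφ/Δψ = 0.4291 → d_rh = R√(Δφ²+q²Δλ²) = 2709.1 km
Excess = (2709.1 − 2645.6) / 2645.6 = 63.5 / 2645.6 = 2.40% ≈ 2.4%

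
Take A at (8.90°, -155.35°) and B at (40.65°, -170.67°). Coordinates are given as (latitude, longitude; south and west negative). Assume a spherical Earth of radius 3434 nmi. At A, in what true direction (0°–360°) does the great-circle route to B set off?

θ = atan2( sin Δλ·cos φ₂ ,  cos φ₁ sin φ₂ − sin φ₁ cos φ₂ cos Δλ )
  = atan2(-0.2005, +0.5304) = 339.30°

339.3°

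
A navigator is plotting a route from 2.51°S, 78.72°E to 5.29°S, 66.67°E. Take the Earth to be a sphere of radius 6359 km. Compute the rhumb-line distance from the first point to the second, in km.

Δψ = ln[tan(π/4+φ₂/2)/tan(π/4+φ₁/2)] = -0.0486;  Δφ = -0.0485 rad,  Δλ = -0.2103 rad
q = Δφ/Δψ = 0.9976
d = R·√(Δφ² + q²Δλ²) = 6359·0.21534 = 1369 km

1369 km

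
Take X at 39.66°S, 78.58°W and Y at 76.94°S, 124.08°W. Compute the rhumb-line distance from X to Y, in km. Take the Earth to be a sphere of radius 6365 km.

4751 km

Δψ = ln[tan(π/4+φ₂/2)/tan(π/4+φ₁/2)] = -1.4123;  Δφ = -0.6507 rad,  Δλ = -0.7941 rad
q = Δφ/Δψ = 0.4607
d = R·√(Δφ² + q²Δλ²) = 6365·0.74647 = 4751 km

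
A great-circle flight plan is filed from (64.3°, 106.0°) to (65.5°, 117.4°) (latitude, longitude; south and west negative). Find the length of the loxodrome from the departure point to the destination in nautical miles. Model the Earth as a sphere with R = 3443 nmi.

299 nmi

Δψ = ln[tan(π/4+φ₂/2)/tan(π/4+φ₁/2)] = +0.0494;  Δφ = +0.0209 rad,  Δλ = +0.1990 rad
q = Δφ/Δψ = 0.4241
d = R·√(Δφ² + q²Δλ²) = 3443·0.08695 = 299 nmi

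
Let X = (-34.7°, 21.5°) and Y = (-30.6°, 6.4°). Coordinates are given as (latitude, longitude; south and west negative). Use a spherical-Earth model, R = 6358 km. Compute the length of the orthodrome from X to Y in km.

1481 km

cos σ = sin φ₁ sin φ₂ + cos φ₁ cos φ₂ cos Δλ
      = sin(-34.70°)sin(-30.60°) + cos(-34.70°)cos(-30.60°)cos(-15.10°) = 0.9730
σ = 13.343° → d = Rσ = 6358·0.23287 = 1481 km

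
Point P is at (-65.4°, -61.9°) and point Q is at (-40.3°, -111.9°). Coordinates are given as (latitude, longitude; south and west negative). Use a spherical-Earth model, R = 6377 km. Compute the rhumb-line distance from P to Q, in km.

4275 km

Δψ = ln[tan(π/4+φ₂/2)/tan(π/4+φ₁/2)] = +0.7533;  Δφ = +0.4381 rad,  Δλ = -0.8727 rad
q = Δφ/Δψ = 0.5815
d = R·√(Δφ² + q²Δλ²) = 6377·0.67040 = 4275 km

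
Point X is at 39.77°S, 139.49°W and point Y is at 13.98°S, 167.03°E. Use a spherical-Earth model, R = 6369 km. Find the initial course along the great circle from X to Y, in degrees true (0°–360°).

283.3°

θ = atan2( sin Δλ·cos φ₂ ,  cos φ₁ sin φ₂ − sin φ₁ cos φ₂ cos Δλ )
  = atan2(-0.7798, +0.1837) = 283.26°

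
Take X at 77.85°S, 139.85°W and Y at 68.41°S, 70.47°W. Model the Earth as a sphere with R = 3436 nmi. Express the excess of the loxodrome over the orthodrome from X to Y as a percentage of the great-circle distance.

5.8%

Great circle: σ = 0.3589 rad → d_gc = Rσ = 1233.2 nmi
Rhumb: Δφ = +0.1648, Δλ = +1.2109, Δψ = +0.5831, q = Δφ/Δψ = 0.2826 → d_rh = R√(Δφ²+q²Δλ²) = 1304.9 nmi
Excess = (1304.9 − 1233.2) / 1233.2 = 71.7 / 1233.2 = 5.81% ≈ 5.8%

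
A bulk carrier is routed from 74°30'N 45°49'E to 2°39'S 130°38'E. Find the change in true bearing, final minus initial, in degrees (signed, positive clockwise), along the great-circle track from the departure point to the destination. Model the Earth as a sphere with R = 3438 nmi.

+68.9°

Initial bearing θ₁ = atan2(sin Δλ cos φ₂, cos φ₁ sin φ₂ − sin φ₁ cos φ₂ cos Δλ) = 95.70°
Final bearing θ₂ = (initial bearing from the destination back to the start) + 180° = 164.56°
Δθ = θ₂ − θ₁ = +68.9°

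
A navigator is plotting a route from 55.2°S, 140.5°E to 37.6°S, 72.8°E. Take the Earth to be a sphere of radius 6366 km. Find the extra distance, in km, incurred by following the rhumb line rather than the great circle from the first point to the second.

Great circle: cos σ = sin φ₁ sin φ₂ + cos φ₁ cos φ₂ cos Δλ,  σ = 0.8331 rad → d_gc = 5303.4 km
Rhumb line: Δψ = +0.4512, q = Δφ/Δψ = 0.6808, d_rh = R√(Δφ²+q²Δλ²) = 5481.8 km
Excess = 5481.8 − 5303.4 = 178.4 ≈ 178 km

178 km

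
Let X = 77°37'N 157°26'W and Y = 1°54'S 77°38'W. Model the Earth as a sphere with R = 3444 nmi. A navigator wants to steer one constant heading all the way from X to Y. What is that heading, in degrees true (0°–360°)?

148.3°

Meridional parts: M(φ₁)=+2.2211, M(φ₂)=-0.0332 → ΔM = -2.2543;  Δλ = +1.3928 rad
tan C = Δλ / ΔM = -0.6178 → C = 148.29°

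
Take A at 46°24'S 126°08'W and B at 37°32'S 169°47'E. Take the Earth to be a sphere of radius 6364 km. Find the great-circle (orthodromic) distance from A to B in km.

5236 km

Haversine: a = sin²(Δφ/2)+cos φ₁ cos φ₂ sin²(Δλ/2) = 0.15990;  σ = 2·atan2(√a,√(1−a))
σ = 47.141° → d = Rσ = 6364·0.82276 = 5236 km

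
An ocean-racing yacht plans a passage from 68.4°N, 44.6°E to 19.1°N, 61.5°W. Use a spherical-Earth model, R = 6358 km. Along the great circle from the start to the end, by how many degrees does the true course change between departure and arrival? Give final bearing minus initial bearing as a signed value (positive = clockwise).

At departure: θ₁ = atan2(sin Δλ cos φ₂, cos φ₁ sin φ₂ − sin φ₁ cos φ₂ cos Δλ) = 291.85°
At arrival: θ₂ = atan2(sin Δλ cos φ₁, −cos φ₂ sin φ₁ + sin φ₂ cos φ₁ cos Δλ) = 201.20°
Δθ = θ₂ − θ₁ = -90.7°

-90.7°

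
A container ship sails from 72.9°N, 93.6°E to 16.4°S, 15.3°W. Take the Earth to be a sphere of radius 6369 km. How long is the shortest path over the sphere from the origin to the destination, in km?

Haversine: a = sin²(Δφ/2)+cos φ₁ cos φ₂ sin²(Δλ/2) = 0.68061;  σ = 2·atan2(√a,√(1−a))
σ = 111.176° → d = Rσ = 6369·1.94038 = 12358 km

12358 km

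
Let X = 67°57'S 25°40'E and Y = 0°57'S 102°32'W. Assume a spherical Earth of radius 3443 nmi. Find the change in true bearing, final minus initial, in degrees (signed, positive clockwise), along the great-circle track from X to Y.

At departure: θ₁ = atan2(sin Δλ cos φ₂, cos φ₁ sin φ₂ − sin φ₁ cos φ₂ cos Δλ) = 233.60°
At arrival: θ₂ = atan2(sin Δλ cos φ₁, −cos φ₂ sin φ₁ + sin φ₂ cos φ₁ cos Δλ) = 342.41°
Δθ = θ₂ − θ₁ = +108.8°

+108.8°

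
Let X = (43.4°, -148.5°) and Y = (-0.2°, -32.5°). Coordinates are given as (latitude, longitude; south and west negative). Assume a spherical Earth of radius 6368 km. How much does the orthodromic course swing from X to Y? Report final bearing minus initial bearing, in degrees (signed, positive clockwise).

+64.8°

Initial bearing θ₁ = atan2(sin Δλ cos φ₂, cos φ₁ sin φ₂ − sin φ₁ cos φ₂ cos Δλ) = 71.62°
Final bearing θ₂ = (initial bearing from the destination back to the start) + 180° = 136.41°
Δθ = θ₂ − θ₁ = +64.8°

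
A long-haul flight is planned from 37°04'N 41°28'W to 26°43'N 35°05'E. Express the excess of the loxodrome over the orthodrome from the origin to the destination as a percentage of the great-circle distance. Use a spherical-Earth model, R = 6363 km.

Great circle: σ = 1.1188 rad → d_gc = Rσ = 7118.9 km
Rhumb: Δφ = -0.1806, Δλ = +1.3360, Δψ = -0.2133, q = Δφ/Δψ = 0.8470 → d_rh = R√(Δφ²+q²Δλ²) = 7291.7 km
Excess = (7291.7 − 7118.9) / 7118.9 = 172.8 / 7118.9 = 2.43% ≈ 2.4%

2.4%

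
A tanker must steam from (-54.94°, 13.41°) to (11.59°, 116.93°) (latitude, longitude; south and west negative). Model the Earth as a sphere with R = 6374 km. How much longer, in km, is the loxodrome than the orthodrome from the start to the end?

402 km

Great circle: cos σ = sin φ₁ sin φ₂ + cos φ₁ cos φ₂ cos Δλ,  σ = 1.8713 rad → d_gc = 11927.7 km
Rhumb line: Δψ = +1.3561, q = Δφ/Δψ = 0.8563, d_rh = R√(Δφ²+q²Δλ²) = 12329.6 km
Excess = 12329.6 − 11927.7 = 401.9 ≈ 402 km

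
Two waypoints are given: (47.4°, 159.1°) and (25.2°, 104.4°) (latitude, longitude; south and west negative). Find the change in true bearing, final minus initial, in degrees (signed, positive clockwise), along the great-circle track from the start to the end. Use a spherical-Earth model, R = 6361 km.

At departure: θ₁ = atan2(sin Δλ cos φ₂, cos φ₁ sin φ₂ − sin φ₁ cos φ₂ cos Δλ) = 262.54°
At arrival: θ₂ = atan2(sin Δλ cos φ₁, −cos φ₂ sin φ₁ + sin φ₂ cos φ₁ cos Δλ) = 227.88°
Δθ = θ₂ − θ₁ = -34.7°

-34.7°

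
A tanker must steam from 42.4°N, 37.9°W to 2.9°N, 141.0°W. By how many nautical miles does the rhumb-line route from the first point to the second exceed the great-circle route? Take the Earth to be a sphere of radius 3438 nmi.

179 nmi

Great circle: cos σ = sin φ₁ sin φ₂ + cos φ₁ cos φ₂ cos Δλ,  σ = 1.7042 rad → d_gc = 5859.2 nmi
Rhumb line: Δψ = -0.7680, q = Δφ/Δψ = 0.8977, d_rh = R√(Δφ²+q²Δλ²) = 6038.3 nmi
Excess = 6038.3 − 5859.2 = 179.1 ≈ 179 nmi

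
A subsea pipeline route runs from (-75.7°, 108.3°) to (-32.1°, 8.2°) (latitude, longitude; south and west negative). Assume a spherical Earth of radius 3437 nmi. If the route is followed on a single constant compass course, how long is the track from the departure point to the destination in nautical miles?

4040 nmi

Δψ = ln[tan(π/4+φ₂/2)/tan(π/4+φ₁/2)] = +1.4838;  Δφ = +0.7610 rad,  Δλ = -1.7471 rad
q = Δφ/Δψ = 0.5128
d = R·√(Δφ² + q²Δλ²) = 3437·1.17552 = 4040 nmi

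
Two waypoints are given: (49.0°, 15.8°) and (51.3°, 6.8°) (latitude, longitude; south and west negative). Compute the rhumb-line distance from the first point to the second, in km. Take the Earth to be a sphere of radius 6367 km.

Rhumb course C = atan2(Δλ, Δψ) with Δψ = ln[tan(π/4+φ₂/2)/tan(π/4+φ₁/2)] = +0.0627, Δλ = -0.1571 → C = 291.75°
d = R·|Δφ| / |cos C| = 6367·0.04014 / 0.37053 = 690 km

690 km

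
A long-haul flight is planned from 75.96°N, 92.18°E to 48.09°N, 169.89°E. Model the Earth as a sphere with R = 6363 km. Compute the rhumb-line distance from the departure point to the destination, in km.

Rhumb course C = atan2(Δλ, Δψ) with Δψ = ln[tan(π/4+φ₂/2)/tan(π/4+φ₁/2)] = -1.1346, Δλ = +1.3563 → C = 129.91°
d = R·|Δφ| / |cos C| = 6363·0.48642 / 0.64164 = 4824 km

4824 km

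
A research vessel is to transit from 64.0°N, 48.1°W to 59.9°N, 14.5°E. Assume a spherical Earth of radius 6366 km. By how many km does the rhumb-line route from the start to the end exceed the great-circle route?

Great circle: cos σ = sin φ₁ sin φ₂ + cos φ₁ cos φ₂ cos Δλ,  σ = 0.4975 rad → d_gc = 3167.24 km
Rhumb line: Δψ = -0.1524, q = Δφ/Δψ = 0.4694, d_rh = R√(Δφ²+q²Δλ²) = 3296.70 km
Excess = 3296.70 − 3167.24 = 129.46 ≈ 129 km

129 km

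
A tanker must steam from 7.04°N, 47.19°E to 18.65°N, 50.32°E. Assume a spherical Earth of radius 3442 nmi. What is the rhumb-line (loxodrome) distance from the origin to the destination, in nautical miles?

Δψ = ln[tan(π/4+φ₂/2)/tan(π/4+φ₁/2)] = +0.2082;  Δφ = +0.2026 rad,  Δλ = +0.0546 rad
q = Δφ/Δψ = 0.9731
d = R·√(Δφ² + q²Δλ²) = 3442·0.20949 = 721 nmi

721 nmi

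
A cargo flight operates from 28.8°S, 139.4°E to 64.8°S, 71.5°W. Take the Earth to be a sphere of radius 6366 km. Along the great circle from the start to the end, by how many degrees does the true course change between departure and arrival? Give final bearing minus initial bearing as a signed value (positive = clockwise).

-140.3°

At departure: θ₁ = atan2(sin Δλ cos φ₂, cos φ₁ sin φ₂ − sin φ₁ cos φ₂ cos Δλ) = 167.28°
At arrival: θ₂ = atan2(sin Δλ cos φ₁, −cos φ₂ sin φ₁ + sin φ₂ cos φ₁ cos Δλ) = 26.94°
Δθ = θ₂ − θ₁ = -140.3°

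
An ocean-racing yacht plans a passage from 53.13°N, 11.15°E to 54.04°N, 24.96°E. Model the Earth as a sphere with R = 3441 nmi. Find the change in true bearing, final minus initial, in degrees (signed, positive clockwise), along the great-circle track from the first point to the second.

+11.1°

At departure: θ₁ = atan2(sin Δλ cos φ₂, cos φ₁ sin φ₂ − sin φ₁ cos φ₂ cos Δλ) = 78.13°
At arrival: θ₂ = atan2(sin Δλ cos φ₁, −cos φ₂ sin φ₁ + sin φ₂ cos φ₁ cos Δλ) = 89.26°
Δθ = θ₂ − θ₁ = +11.1°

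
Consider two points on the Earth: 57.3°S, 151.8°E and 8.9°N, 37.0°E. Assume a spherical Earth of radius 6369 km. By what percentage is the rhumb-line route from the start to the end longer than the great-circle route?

Great circle: σ = 1.9327 rad → d_gc = Rσ = 12309.4 km
Rhumb: Δφ = +1.1554, Δλ = -2.0036, Δψ = +1.3823, q = Δφ/Δψ = 0.8359 → d_rh = R√(Δφ²+q²Δλ²) = 12958.7 km
Excess = (12958.7 − 12309.4) / 12309.4 = 649.3 / 12309.4 = 5.27% ≈ 5.3%

5.3%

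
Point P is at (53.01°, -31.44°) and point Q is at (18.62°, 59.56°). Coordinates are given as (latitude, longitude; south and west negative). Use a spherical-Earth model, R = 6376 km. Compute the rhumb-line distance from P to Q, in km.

8826 km

Rhumb course C = atan2(Δλ, Δψ) with Δψ = ln[tan(π/4+φ₂/2)/tan(π/4+φ₁/2)] = -0.7643, Δλ = +1.5882 → C = 115.70°
d = R·|Δφ| / |cos C| = 6376·0.60022 / 0.43361 = 8826 km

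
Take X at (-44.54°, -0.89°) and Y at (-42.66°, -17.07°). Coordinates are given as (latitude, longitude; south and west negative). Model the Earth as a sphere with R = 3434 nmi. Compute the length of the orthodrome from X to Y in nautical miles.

710 nmi

cos σ = sin φ₁ sin φ₂ + cos φ₁ cos φ₂ cos Δλ
      = sin(-44.54°)sin(-42.66°) + cos(-44.54°)cos(-42.66°)cos(-16.18°) = 0.9787
σ = 11.847° → d = Rσ = 3434·0.20676 = 710 nmi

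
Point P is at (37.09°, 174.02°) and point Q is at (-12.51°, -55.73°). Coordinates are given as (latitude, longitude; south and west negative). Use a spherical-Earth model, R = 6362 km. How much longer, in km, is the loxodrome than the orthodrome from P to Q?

Great circle: cos σ = sin φ₁ sin φ₂ + cos φ₁ cos φ₂ cos Δλ,  σ = 2.2573 rad → d_gc = 14360.6 km
Rhumb line: Δψ = -0.9181, q = Δφ/Δψ = 0.9430, d_rh = R√(Δφ²+q²Δλ²) = 14707.8 km
Excess = 14707.8 − 14360.6 = 347.2 ≈ 347 km

347 km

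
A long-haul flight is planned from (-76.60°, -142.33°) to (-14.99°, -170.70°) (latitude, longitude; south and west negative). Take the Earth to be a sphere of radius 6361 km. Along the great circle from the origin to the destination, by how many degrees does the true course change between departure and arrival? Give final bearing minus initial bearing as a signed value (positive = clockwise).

+23.8°

At departure: θ₁ = atan2(sin Δλ cos φ₂, cos φ₁ sin φ₂ − sin φ₁ cos φ₂ cos Δλ) = 329.10°
At arrival: θ₂ = atan2(sin Δλ cos φ₁, −cos φ₂ sin φ₁ + sin φ₂ cos φ₁ cos Δλ) = 352.92°
Δθ = θ₂ − θ₁ = +23.8°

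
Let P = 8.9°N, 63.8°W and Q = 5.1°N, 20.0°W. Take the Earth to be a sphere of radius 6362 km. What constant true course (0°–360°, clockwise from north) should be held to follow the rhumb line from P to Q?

Meridional parts: M(φ₁)=+0.1560, M(φ₂)=+0.0891 → ΔM = -0.0668;  Δλ = +0.7645 rad
tan C = Δλ / ΔM = -11.4382 → C = 95.00°

95.0°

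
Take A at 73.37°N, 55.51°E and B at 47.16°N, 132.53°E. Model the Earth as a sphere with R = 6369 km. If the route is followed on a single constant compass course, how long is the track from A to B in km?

4922 km

Δψ = ln[tan(π/4+φ₂/2)/tan(π/4+φ₁/2)] = -0.9874;  Δφ = -0.4575 rad,  Δλ = +1.3443 rad
q = Δφ/Δψ = 0.4633
d = R·√(Δφ² + q²Δλ²) = 6369·0.77274 = 4922 km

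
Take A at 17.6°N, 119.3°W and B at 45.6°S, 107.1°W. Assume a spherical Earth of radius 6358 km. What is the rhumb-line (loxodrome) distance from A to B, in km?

7121 km

Rhumb course C = atan2(Δλ, Δψ) with Δψ = ln[tan(π/4+φ₂/2)/tan(π/4+φ₁/2)] = -1.2084, Δλ = +0.2129 → C = 170.01°
d = R·|Δφ| / |cos C| = 6358·1.10305 / 0.98483 = 7121 km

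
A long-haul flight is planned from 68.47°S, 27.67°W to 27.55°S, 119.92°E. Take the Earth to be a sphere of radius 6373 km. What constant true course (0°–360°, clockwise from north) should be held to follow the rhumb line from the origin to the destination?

Meridional parts: M(φ₁)=-1.6601, M(φ₂)=-0.5005 → ΔM = +1.1595;  Δλ = +2.5759 rad
tan C = Δλ / ΔM = +2.2215 → C = 65.77°

65.8°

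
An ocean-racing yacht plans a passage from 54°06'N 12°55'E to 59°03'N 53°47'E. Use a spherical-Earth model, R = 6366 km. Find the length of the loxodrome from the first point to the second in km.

2557 km

Rhumb course C = atan2(Δλ, Δψ) with Δψ = ln[tan(π/4+φ₂/2)/tan(π/4+φ₁/2)] = +0.1571, Δλ = +0.7133 → C = 77.58°
d = R·|Δφ| / |cos C| = 6366·0.08639 / 0.21512 = 2557 km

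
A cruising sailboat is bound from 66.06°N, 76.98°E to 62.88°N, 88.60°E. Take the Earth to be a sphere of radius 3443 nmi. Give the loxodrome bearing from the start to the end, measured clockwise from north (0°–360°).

Meridional parts: M(φ₁)=+1.5511, M(φ₂)=+1.4222 → ΔM = -0.1289;  Δλ = +0.2028 rad
tan C = Δλ / ΔM = -1.5729 → C = 122.45°

122.4°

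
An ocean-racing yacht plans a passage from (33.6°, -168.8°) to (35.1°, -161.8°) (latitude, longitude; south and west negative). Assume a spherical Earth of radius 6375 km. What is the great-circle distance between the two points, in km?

664 km

cos σ = sin φ₁ sin φ₂ + cos φ₁ cos φ₂ cos Δλ
      = sin(33.60°)sin(35.10°) + cos(33.60°)cos(35.10°)cos(7.00°) = 0.9946
σ = 5.969° → d = Rσ = 6375·0.10418 = 664 km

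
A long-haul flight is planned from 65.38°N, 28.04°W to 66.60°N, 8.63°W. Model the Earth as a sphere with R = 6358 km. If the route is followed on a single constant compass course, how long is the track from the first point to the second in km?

Δψ = ln[tan(π/4+φ₂/2)/tan(π/4+φ₁/2)] = +0.0523;  Δφ = +0.0213 rad,  Δλ = +0.3388 rad
q = Δφ/Δψ = 0.4068
d = R·√(Δφ² + q²Δλ²) = 6358·0.13945 = 887 km

887 km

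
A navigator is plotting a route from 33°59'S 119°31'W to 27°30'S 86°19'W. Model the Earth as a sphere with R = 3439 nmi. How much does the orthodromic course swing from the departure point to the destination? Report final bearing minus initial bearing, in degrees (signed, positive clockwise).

At departure: θ₁ = atan2(sin Δλ cos φ₂, cos φ₁ sin φ₂ − sin φ₁ cos φ₂ cos Δλ) = 86.23°
At arrival: θ₂ = atan2(sin Δλ cos φ₁, −cos φ₂ sin φ₁ + sin φ₂ cos φ₁ cos Δλ) = 68.88°
Δθ = θ₂ − θ₁ = -17.4°

-17.4°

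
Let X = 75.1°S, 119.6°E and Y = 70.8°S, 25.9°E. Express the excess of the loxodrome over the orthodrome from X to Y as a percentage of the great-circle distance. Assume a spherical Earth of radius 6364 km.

Great circle: σ = 0.4343 rad → d_gc = Rσ = 2763.9 km
Rhumb: Δφ = +0.0750, Δλ = -1.6354, Δψ = +0.2573, q = Δφ/Δψ = 0.2917 → d_rh = R√(Δφ²+q²Δλ²) = 3072.9 km
Excess = (3072.9 − 2763.9) / 2763.9 = 309.0 / 2763.9 = 11.18% ≈ 11.2%

11.2%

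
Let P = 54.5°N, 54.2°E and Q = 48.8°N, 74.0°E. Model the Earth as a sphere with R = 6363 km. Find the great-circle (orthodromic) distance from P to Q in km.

1497 km

Haversine: a = sin²(Δφ/2)+cos φ₁ cos φ₂ sin²(Δλ/2) = 0.01378;  σ = 2·atan2(√a,√(1−a))
σ = 13.482° → d = Rσ = 6363·0.23531 = 1497 km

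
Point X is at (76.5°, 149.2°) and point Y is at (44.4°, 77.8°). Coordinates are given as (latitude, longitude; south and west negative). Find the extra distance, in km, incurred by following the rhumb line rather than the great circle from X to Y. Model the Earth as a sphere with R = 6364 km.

Great circle: cos σ = sin φ₁ sin φ₂ + cos φ₁ cos φ₂ cos Δλ,  σ = 0.7473 rad → d_gc = 4755.8 km
Rhumb line: Δψ = -1.2674, q = Δφ/Δψ = 0.4420, d_rh = R√(Δφ²+q²Δλ²) = 5000.2 km
Excess = 5000.2 − 4755.8 = 244.4 ≈ 244 km

244 km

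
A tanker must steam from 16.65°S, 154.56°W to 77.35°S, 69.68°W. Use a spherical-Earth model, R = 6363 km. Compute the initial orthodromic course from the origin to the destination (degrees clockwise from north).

θ = atan2( sin Δλ·cos φ₂ ,  cos φ₁ sin φ₂ − sin φ₁ cos φ₂ cos Δλ )
  = atan2(+0.2181, -0.9292) = 166.79°

166.8°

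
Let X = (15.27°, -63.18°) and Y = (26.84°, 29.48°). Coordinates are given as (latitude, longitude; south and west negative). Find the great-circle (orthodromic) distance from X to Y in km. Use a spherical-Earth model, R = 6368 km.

Haversine: a = sin²(Δφ/2)+cos φ₁ cos φ₂ sin²(Δλ/2) = 0.46052;  σ = 2·atan2(√a,√(1−a))
σ = 85.471° → d = Rσ = 6368·1.49175 = 9499 km

9499 km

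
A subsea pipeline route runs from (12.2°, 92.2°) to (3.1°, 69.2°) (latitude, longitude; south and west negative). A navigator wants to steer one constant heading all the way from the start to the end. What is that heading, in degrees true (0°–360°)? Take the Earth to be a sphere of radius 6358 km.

Meridional parts: M(φ₁)=+0.2146, M(φ₂)=+0.0541 → ΔM = -0.1604;  Δλ = -0.4014 rad
tan C = Δλ / ΔM = +2.5022 → C = 248.22°

248.2°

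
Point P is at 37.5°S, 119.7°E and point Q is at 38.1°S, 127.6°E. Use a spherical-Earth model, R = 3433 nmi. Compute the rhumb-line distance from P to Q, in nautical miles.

Δψ = ln[tan(π/4+φ₂/2)/tan(π/4+φ₁/2)] = -0.0133;  Δφ = -0.0105 rad,  Δλ = +0.1379 rad
q = Δφ/Δψ = 0.7901
d = R·√(Δφ² + q²Δλ²) = 3433·0.10945 = 376 nmi

376 nmi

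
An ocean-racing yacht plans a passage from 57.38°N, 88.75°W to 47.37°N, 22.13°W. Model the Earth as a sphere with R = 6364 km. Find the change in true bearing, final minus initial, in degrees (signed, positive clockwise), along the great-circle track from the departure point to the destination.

At departure: θ₁ = atan2(sin Δλ cos φ₂, cos φ₁ sin φ₂ − sin φ₁ cos φ₂ cos Δλ) = 74.68°
At arrival: θ₂ = atan2(sin Δλ cos φ₁, −cos φ₂ sin φ₁ + sin φ₂ cos φ₁ cos Δλ) = 129.85°
Δθ = θ₂ − θ₁ = +55.2°

+55.2°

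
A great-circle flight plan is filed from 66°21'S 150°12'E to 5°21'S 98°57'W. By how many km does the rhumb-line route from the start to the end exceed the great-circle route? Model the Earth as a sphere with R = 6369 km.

Great circle: cos σ = sin φ₁ sin φ₂ + cos φ₁ cos φ₂ cos Δλ,  σ = 1.6276 rad → d_gc = 10366.0 km
Rhumb line: Δψ = +1.4702, q = Δφ/Δψ = 0.7242, d_rh = R√(Δφ²+q²Δλ²) = 11207.3 km
Excess = 11207.3 − 10366.0 = 841.3 ≈ 841 km

841 km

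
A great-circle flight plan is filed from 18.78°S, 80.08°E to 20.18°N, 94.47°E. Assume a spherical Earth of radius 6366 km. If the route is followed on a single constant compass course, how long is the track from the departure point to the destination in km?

4604 km

Rhumb course C = atan2(Δλ, Δψ) with Δψ = ln[tan(π/4+φ₂/2)/tan(π/4+φ₁/2)] = +0.6935, Δλ = +0.2512 → C = 19.91°
d = R·|Δφ| / |cos C| = 6366·0.67998 / 0.94025 = 4604 km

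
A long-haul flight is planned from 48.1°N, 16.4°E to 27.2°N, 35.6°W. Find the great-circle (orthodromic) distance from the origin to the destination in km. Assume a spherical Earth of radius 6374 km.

5017 km

cos σ = sin φ₁ sin φ₂ + cos φ₁ cos φ₂ cos Δλ
      = sin(48.10°)sin(27.20°) + cos(48.10°)cos(27.20°)cos(-52.00°) = 0.7059
σ = 45.097° → d = Rσ = 6374·0.78708 = 5017 km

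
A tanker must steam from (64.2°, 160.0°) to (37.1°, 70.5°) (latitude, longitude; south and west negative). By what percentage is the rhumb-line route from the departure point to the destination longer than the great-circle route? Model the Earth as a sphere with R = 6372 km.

Great circle: σ = 0.9931 rad → d_gc = Rσ = 6327.9 km
Rhumb: Δφ = -0.4730, Δλ = -1.5621, Δψ = -0.7757, q = Δφ/Δψ = 0.6097 → d_rh = R√(Δφ²+q²Δλ²) = 6776.1 km
Excess = (6776.1 − 6327.9) / 6327.9 = 448.2 / 6327.9 = 7.08% ≈ 7.1%

7.1%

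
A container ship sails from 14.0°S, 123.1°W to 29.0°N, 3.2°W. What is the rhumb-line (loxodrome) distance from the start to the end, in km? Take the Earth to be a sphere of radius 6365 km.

Rhumb course C = atan2(Δλ, Δψ) with Δψ = ln[tan(π/4+φ₂/2)/tan(π/4+φ₁/2)] = +0.7761, Δλ = +2.0926 → C = 69.65°
d = R·|Δφ| / |cos C| = 6365·0.75049 / 0.34771 = 13738 km

13738 km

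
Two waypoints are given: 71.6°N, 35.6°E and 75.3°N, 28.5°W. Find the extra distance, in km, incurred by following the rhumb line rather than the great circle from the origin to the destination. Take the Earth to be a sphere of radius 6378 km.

Great circle: cos σ = sin φ₁ sin φ₂ + cos φ₁ cos φ₂ cos Δλ,  σ = 0.3085 rad → d_gc = 1967.3 km
Rhumb line: Δψ = +0.2276, q = Δφ/Δψ = 0.2837, d_rh = R√(Δφ²+q²Δλ²) = 2065.6 km
Excess = 2065.6 − 1967.3 = 98.3 ≈ 98 km

98 km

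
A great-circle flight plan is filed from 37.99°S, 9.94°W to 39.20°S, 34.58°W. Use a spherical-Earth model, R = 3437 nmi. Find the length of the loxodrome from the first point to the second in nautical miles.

1157 nmi

Δψ = ln[tan(π/4+φ₂/2)/tan(π/4+φ₁/2)] = -0.0270;  Δφ = -0.0211 rad,  Δλ = -0.4300 rad
q = Δφ/Δψ = 0.7815
d = R·√(Δφ² + q²Δλ²) = 3437·0.33676 = 1157 nmi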